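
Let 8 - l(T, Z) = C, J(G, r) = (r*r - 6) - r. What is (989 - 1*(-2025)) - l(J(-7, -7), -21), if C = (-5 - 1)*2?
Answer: 2994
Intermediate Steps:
C = -12 (C = -6*2 = -12)
J(G, r) = -6 + r² - r (J(G, r) = (r² - 6) - r = (-6 + r²) - r = -6 + r² - r)
l(T, Z) = 20 (l(T, Z) = 8 - 1*(-12) = 8 + 12 = 20)
(989 - 1*(-2025)) - l(J(-7, -7), -21) = (989 - 1*(-2025)) - 1*20 = (989 + 2025) - 20 = 3014 - 20 = 2994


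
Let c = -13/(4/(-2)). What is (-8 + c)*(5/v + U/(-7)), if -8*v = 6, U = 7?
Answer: 23/2 ≈ 11.500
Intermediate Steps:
v = -¾ (v = -⅛*6 = -¾ ≈ -0.75000)
c = 13/2 (c = -13/(4*(-½)) = -13/(-2) = -13*(-½) = 13/2 ≈ 6.5000)
(-8 + c)*(5/v + U/(-7)) = (-8 + 13/2)*(5/(-¾) + 7/(-7)) = -3*(5*(-4/3) + 7*(-⅐))/2 = -3*(-20/3 - 1)/2 = -3/2*(-23/3) = 23/2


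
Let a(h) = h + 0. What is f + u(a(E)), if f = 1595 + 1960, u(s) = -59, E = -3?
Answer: 3496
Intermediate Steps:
a(h) = h
f = 3555
f + u(a(E)) = 3555 - 59 = 3496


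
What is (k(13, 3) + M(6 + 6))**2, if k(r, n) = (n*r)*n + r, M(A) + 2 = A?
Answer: 19600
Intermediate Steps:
M(A) = -2 + A
k(r, n) = r + r*n**2 (k(r, n) = r*n**2 + r = r + r*n**2)
(k(13, 3) + M(6 + 6))**2 = (13*(1 + 3**2) + (-2 + (6 + 6)))**2 = (13*(1 + 9) + (-2 + 12))**2 = (13*10 + 10)**2 = (130 + 10)**2 = 140**2 = 19600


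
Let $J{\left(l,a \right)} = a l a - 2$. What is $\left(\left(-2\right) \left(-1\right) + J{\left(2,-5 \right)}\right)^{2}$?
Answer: $2500$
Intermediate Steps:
$J{\left(l,a \right)} = -2 + l a^{2}$ ($J{\left(l,a \right)} = l a^{2} - 2 = -2 + l a^{2}$)
$\left(\left(-2\right) \left(-1\right) + J{\left(2,-5 \right)}\right)^{2} = \left(\left(-2\right) \left(-1\right) - \left(2 - 2 \left(-5\right)^{2}\right)\right)^{2} = \left(2 + \left(-2 + 2 \cdot 25\right)\right)^{2} = \left(2 + \left(-2 + 50\right)\right)^{2} = \left(2 + 48\right)^{2} = 50^{2} = 2500$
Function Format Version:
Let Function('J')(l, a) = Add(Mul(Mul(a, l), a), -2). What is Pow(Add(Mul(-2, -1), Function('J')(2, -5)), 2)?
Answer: 2500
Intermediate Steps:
Function('J')(l, a) = Add(-2, Mul(l, Pow(a, 2))) (Function('J')(l, a) = Add(Mul(l, Pow(a, 2)), -2) = Add(-2, Mul(l, Pow(a, 2))))
Pow(Add(Mul(-2, -1), Function('J')(2, -5)), 2) = Pow(Add(Mul(-2, -1), Add(-2, Mul(2, Pow(-5, 2)))), 2) = Pow(Add(2, Add(-2, Mul(2, 25))), 2) = Pow(Add(2, Add(-2, 50)), 2) = Pow(Add(2, 48), 2) = Pow(50, 2) = 2500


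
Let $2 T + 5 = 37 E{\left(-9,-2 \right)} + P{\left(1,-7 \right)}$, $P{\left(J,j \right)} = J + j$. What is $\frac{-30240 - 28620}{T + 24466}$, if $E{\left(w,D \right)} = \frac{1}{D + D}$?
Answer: $- \frac{470880}{195647} \approx -2.4068$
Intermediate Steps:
$E{\left(w,D \right)} = \frac{1}{2 D}$
$T = - \frac{81}{8}$ ($T = - \frac{5}{2} + \frac{37 \frac{1}{2 \left(-2\right)} + \left(1 - 7\right)}{2} = - \frac{5}{2} + \frac{37 \cdot \frac{1}{2} \left(- \frac{1}{2}\right) - 6}{2} = - \frac{5}{2} + \frac{37 \left(- \frac{1}{4}\right) - 6}{2} = - \frac{5}{2} + \frac{- \frac{37}{4} - 6}{2} = - \frac{5}{2} + \frac{1}{2} \left(- \frac{61}{4}\right) = - \frac{5}{2} - \frac{61}{8} = - \frac{81}{8} \approx -10.125$)
$\frac{-30240 - 28620}{T + 24466} = \frac{-30240 - 28620}{- \frac{81}{8} + 24466} = - \frac{58860}{\frac{195647}{8}} = \left(-58860\right) \frac{8}{195647} = - \frac{470880}{195647}$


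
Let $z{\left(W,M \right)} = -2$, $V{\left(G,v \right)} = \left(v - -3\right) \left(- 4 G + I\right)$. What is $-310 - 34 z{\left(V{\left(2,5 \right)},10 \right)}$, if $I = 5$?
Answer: $-242$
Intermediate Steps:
$V{\left(G,v \right)} = \left(3 + v\right) \left(5 - 4 G\right)$ ($V{\left(G,v \right)} = \left(v - -3\right) \left(- 4 G + 5\right) = \left(v + 3\right) \left(5 - 4 G\right) = \left(3 + v\right) \left(5 - 4 G\right)$)
$-310 - 34 z{\left(V{\left(2,5 \right)},10 \right)} = -310 - -68 = -310 + 68 = -242$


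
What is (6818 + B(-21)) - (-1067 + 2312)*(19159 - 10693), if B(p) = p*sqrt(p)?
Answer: -10533352 - 21*I*sqrt(21) ≈ -1.0533e+7 - 96.234*I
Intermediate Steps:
B(p) = p**(3/2)
(6818 + B(-21)) - (-1067 + 2312)*(19159 - 10693) = (6818 + (-21)**(3/2)) - (-1067 + 2312)*(19159 - 10693) = (6818 - 21*I*sqrt(21)) - 1245*8466 = (6818 - 21*I*sqrt(21)) - 1*10540170 = (6818 - 21*I*sqrt(21)) - 10540170 = -10533352 - 21*I*sqrt(21)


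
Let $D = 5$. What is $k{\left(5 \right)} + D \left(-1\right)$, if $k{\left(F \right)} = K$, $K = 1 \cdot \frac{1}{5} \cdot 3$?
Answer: $- \frac{22}{5} \approx -4.4$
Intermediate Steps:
$K = \frac{3}{5}$ ($K = 1 \cdot \frac{1}{5} \cdot 3 = \frac{1}{5} \cdot 3 = \frac{3}{5} \approx 0.6$)
$k{\left(F \right)} = \frac{3}{5}$
$k{\left(5 \right)} + D \left(-1\right) = \frac{3}{5} + 5 \left(-1\right) = \frac{3}{5} - 5 = - \frac{22}{5}$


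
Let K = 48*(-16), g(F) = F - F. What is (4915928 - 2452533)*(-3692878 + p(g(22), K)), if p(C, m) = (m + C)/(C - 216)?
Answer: -81873075978650/9 ≈ -9.0970e+12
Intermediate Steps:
g(F) = 0
K = -768
p(C, m) = (C + m)/(-216 + C)
(4915928 - 2452533)*(-3692878 + p(g(22), K)) = (4915928 - 2452533)*(-3692878 + (0 - 768)/(-216 + 0)) = 2463395*(-3692878 - 768/(-216)) = 2463395*(-3692878 - 1/216*(-768)) = 2463395*(-3692878 + 32/9) = 2463395*(-33235870/9) = -81873075978650/9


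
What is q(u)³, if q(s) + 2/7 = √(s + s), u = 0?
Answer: -8/343 ≈ -0.023324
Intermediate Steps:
q(s) = -2/7 + √2*√s (q(s) = -2/7 + √(s + s) = -2/7 + √(2*s) = -2/7 + √2*√s)
q(u)³ = (-2/7 + √2*√0)³ = (-2/7 + √2*0)³ = (-2/7 + 0)³ = (-2/7)³ = -8/343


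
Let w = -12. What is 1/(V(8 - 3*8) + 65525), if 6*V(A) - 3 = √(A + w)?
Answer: 2358918/154569281437 - 12*I*√7/154569281437 ≈ 1.5261e-5 - 2.054e-10*I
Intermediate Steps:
V(A) = ½ + √(-12 + A)/6 (V(A) = ½ + √(A - 12)/6 = ½ + √(-12 + A)/6)
1/(V(8 - 3*8) + 65525) = 1/((½ + √(-12 + (8 - 3*8))/6) + 65525) = 1/((½ + √(-12 + (8 - 24))/6) + 65525) = 1/((½ + √(-12 - 16)/6) + 65525) = 1/((½ + √(-28)/6) + 65525) = 1/((½ + (2*I*√7)/6) + 65525) = 1/((½ + I*√7/3) + 65525) = 1/(131051/2 + I*√7/3)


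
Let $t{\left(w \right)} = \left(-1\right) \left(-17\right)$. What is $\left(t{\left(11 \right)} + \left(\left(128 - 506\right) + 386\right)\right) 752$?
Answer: $18800$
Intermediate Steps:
$t{\left(w \right)} = 17$
$\left(t{\left(11 \right)} + \left(\left(128 - 506\right) + 386\right)\right) 752 = \left(17 + \left(\left(128 - 506\right) + 386\right)\right) 752 = \left(17 + \left(-378 + 386\right)\right) 752 = \left(17 + 8\right) 752 = 25 \cdot 752 = 18800$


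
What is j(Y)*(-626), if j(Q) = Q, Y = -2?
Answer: 1252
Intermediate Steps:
j(Y)*(-626) = -2*(-626) = 1252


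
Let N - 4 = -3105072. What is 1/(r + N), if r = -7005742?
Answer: -1/10110810 ≈ -9.8904e-8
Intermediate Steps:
N = -3105068 (N = 4 - 3105072 = -3105068)
1/(r + N) = 1/(-7005742 - 3105068) = 1/(-10110810) = -1/10110810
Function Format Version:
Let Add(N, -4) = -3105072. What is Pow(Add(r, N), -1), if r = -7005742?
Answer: Rational(-1, 10110810) ≈ -9.8904e-8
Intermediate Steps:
N = -3105068 (N = Add(4, -3105072) = -3105068)
Pow(Add(r, N), -1) = Pow(Add(-7005742, -3105068), -1) = Pow(-10110810, -1) = Rational(-1, 10110810)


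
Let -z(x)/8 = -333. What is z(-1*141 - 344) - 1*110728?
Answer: -108064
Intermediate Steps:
z(x) = 2664 (z(x) = -8*(-333) = 2664)
z(-1*141 - 344) - 1*110728 = 2664 - 1*110728 = 2664 - 110728 = -108064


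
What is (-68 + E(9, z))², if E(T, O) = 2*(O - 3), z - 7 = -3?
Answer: 4356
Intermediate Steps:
z = 4 (z = 7 - 3 = 4)
E(T, O) = -6 + 2*O (E(T, O) = 2*(-3 + O) = -6 + 2*O)
(-68 + E(9, z))² = (-68 + (-6 + 2*4))² = (-68 + (-6 + 8))² = (-68 + 2)² = (-66)² = 4356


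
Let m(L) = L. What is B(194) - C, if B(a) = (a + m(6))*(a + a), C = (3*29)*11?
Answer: 76643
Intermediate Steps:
C = 957 (C = 87*11 = 957)
B(a) = 2*a*(6 + a) (B(a) = (a + 6)*(a + a) = (6 + a)*(2*a) = 2*a*(6 + a))
B(194) - C = 2*194*(6 + 194) - 1*957 = 2*194*200 - 957 = 77600 - 957 = 76643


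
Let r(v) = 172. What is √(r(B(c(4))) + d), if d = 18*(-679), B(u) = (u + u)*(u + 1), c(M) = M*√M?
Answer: 5*I*√482 ≈ 109.77*I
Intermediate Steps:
c(M) = M^(3/2)
B(u) = 2*u*(1 + u) (B(u) = (2*u)*(1 + u) = 2*u*(1 + u))
d = -12222
√(r(B(c(4))) + d) = √(172 - 12222) = √(-12050) = 5*I*√482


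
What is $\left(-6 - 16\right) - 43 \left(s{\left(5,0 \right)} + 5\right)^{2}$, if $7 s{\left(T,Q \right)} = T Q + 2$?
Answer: $- \frac{59945}{49} \approx -1223.4$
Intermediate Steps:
$s{\left(T,Q \right)} = \frac{2}{7} + \frac{Q T}{7}$ ($s{\left(T,Q \right)} = \frac{T Q + 2}{7} = \frac{Q T + 2}{7} = \frac{2 + Q T}{7} = \frac{2}{7} + \frac{Q T}{7}$)
$\left(-6 - 16\right) - 43 \left(s{\left(5,0 \right)} + 5\right)^{2} = \left(-6 - 16\right) - 43 \left(\left(\frac{2}{7} + \frac{1}{7} \cdot 0 \cdot 5\right) + 5\right)^{2} = \left(-6 - 16\right) - 43 \left(\left(\frac{2}{7} + 0\right) + 5\right)^{2} = -22 - 43 \left(\frac{2}{7} + 5\right)^{2} = -22 - 43 \left(\frac{37}{7}\right)^{2} = -22 - \frac{58867}{49} = - \frac{59945}{49}$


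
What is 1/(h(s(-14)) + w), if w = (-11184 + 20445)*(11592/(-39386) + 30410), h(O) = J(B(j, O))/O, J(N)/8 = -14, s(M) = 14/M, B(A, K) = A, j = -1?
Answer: 19693/5546029236790 ≈ 3.5508e-9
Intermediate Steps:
J(N) = -112 (J(N) = 8*(-14) = -112)
h(O) = -112/O
w = 5546027031174/19693 (w = 9261*(11592*(-1/39386) + 30410) = 9261*(-5796/19693 + 30410) = 9261*(598858334/19693) = 5546027031174/19693 ≈ 2.8162e+8)
1/(h(s(-14)) + w) = 1/(-112/(14/(-14)) + 5546027031174/19693) = 1/(-112/(14*(-1/14)) + 5546027031174/19693) = 1/(-112/(-1) + 5546027031174/19693) = 1/(-112*(-1) + 5546027031174/19693) = 1/(112 + 5546027031174/19693) = 1/(5546029236790/19693) = 19693/5546029236790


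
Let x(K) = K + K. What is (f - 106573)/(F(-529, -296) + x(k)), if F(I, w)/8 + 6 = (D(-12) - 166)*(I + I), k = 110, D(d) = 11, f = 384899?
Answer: 139163/656046 ≈ 0.21212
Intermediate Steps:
x(K) = 2*K
F(I, w) = -48 - 2480*I (F(I, w) = -48 + 8*((11 - 166)*(I + I)) = -48 + 8*(-310*I) = -48 - 2480*I)
(f - 106573)/(F(-529, -296) + x(k)) = (384899 - 106573)/((-48 - 2480*(-529)) + 2*110) = 278326/((-48 + 1311920) + 220) = 278326/(1311872 + 220) = 278326/1312092 = 278326*(1/1312092) = 139163/656046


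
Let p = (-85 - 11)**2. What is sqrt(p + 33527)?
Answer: sqrt(42743) ≈ 206.74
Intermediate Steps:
p = 9216 (p = (-96)**2 = 9216)
sqrt(p + 33527) = sqrt(9216 + 33527) = sqrt(42743)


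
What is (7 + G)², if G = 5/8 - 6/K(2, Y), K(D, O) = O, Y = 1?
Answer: 169/64 ≈ 2.6406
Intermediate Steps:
G = -43/8 (G = 5/8 - 6/1 = 5*(⅛) - 6*1 = 5/8 - 6 = -43/8 ≈ -5.3750)
(7 + G)² = (7 - 43/8)² = (13/8)² = 169/64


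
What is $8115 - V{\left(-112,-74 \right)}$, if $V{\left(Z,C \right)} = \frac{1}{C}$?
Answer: $\frac{600511}{74} \approx 8115.0$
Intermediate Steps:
$8115 - V{\left(-112,-74 \right)} = 8115 - \frac{1}{-74} = 8115 - - \frac{1}{74} = 8115 + \frac{1}{74} = \frac{600511}{74}$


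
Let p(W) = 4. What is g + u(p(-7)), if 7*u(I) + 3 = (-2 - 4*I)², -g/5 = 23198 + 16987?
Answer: -1406154/7 ≈ -2.0088e+5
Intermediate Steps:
g = -200925 (g = -5*(23198 + 16987) = -5*40185 = -200925)
u(I) = -3/7 + (-2 - 4*I)²/7
g + u(p(-7)) = -200925 + (-3/7 + 4*(1 + 2*4)²/7) = -200925 + (-3/7 + 4*(1 + 8)²/7) = -200925 + (-3/7 + (4/7)*9²) = -200925 + (-3/7 + (4/7)*81) = -200925 + (-3/7 + 324/7) = -200925 + 321/7 = -1406154/7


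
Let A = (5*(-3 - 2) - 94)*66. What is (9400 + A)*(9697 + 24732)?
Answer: 53227234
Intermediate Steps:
A = -7854 (A = (5*(-5) - 94)*66 = (-25 - 94)*66 = -119*66 = -7854)
(9400 + A)*(9697 + 24732) = (9400 - 7854)*(9697 + 24732) = 1546*34429 = 53227234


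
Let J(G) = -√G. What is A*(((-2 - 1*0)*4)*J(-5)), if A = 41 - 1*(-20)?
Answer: 488*I*√5 ≈ 1091.2*I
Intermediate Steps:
A = 61 (A = 41 + 20 = 61)
A*(((-2 - 1*0)*4)*J(-5)) = 61*(((-2 - 1*0)*4)*(-√(-5))) = 61*(((-2 + 0)*4)*(-I*√5)) = 61*((-2*4)*(-I*√5)) = 61*(-(-8)*I*√5) = 61*(8*I*√5) = 488*I*√5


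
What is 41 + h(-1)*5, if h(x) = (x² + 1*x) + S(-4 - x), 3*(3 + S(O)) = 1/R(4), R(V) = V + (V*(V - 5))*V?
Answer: 931/36 ≈ 25.861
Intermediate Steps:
R(V) = V + V²*(-5 + V) (R(V) = V + (V*(-5 + V))*V = V + V²*(-5 + V))
S(O) = -109/36 (S(O) = -3 + 1/(3*((4*(1 + 4² - 5*4)))) = -3 + 1/(3*((4*(1 + 16 - 20)))) = -3 + 1/(3*((4*(-3)))) = -3 + (⅓)/(-12) = -3 + (⅓)*(-1/12) = -3 - 1/36 = -109/36)
h(x) = -109/36 + x + x² (h(x) = (x² + 1*x) - 109/36 = (x² + x) - 109/36 = (x + x²) - 109/36 = -109/36 + x + x²)
41 + h(-1)*5 = 41 + (-109/36 - 1 + (-1)²)*5 = 41 + (-109/36 - 1 + 1)*5 = 41 - 109/36*5 = 41 - 545/36 = 931/36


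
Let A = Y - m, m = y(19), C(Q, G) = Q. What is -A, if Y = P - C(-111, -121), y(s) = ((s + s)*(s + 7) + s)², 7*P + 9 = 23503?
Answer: 7074072/7 ≈ 1.0106e+6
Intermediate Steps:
P = 23494/7 (P = -9/7 + (⅐)*23503 = -9/7 + 23503/7 = 23494/7 ≈ 3356.3)
y(s) = (s + 2*s*(7 + s))² (y(s) = ((2*s)*(7 + s) + s)² = (2*s*(7 + s) + s)² = (s + 2*s*(7 + s))²)
m = 1014049 (m = 19²*(15 + 2*19)² = 361*(15 + 38)² = 361*53² = 361*2809 = 1014049)
Y = 24271/7 (Y = 23494/7 - 1*(-111) = 23494/7 + 111 = 24271/7 ≈ 3467.3)
A = -7074072/7 (A = 24271/7 - 1*1014049 = 24271/7 - 1014049 = -7074072/7 ≈ -1.0106e+6)
-A = -1*(-7074072/7) = 7074072/7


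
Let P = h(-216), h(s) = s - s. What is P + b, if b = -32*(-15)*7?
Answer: 3360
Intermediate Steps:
h(s) = 0
b = 3360 (b = 480*7 = 3360)
P = 0
P + b = 0 + 3360 = 3360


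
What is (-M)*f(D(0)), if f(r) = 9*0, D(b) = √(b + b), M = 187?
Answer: 0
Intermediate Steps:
D(b) = √2*√b (D(b) = √(2*b) = √2*√b)
f(r) = 0
(-M)*f(D(0)) = -1*187*0 = -187*0 = 0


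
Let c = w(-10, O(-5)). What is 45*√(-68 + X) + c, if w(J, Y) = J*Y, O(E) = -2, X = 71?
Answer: 20 + 45*√3 ≈ 97.942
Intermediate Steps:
c = 20 (c = -10*(-2) = 20)
45*√(-68 + X) + c = 45*√(-68 + 71) + 20 = 45*√3 + 20 = 20 + 45*√3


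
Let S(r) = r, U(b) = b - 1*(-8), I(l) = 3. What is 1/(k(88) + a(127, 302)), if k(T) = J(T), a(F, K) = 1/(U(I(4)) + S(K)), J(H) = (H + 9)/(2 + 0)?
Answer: 626/30363 ≈ 0.020617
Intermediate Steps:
U(b) = 8 + b (U(b) = b + 8 = 8 + b)
J(H) = 9/2 + H/2 (J(H) = (9 + H)/2 = (9 + H)*(1/2) = 9/2 + H/2)
a(F, K) = 1/(11 + K) (a(F, K) = 1/((8 + 3) + K) = 1/(11 + K))
k(T) = 9/2 + T/2
1/(k(88) + a(127, 302)) = 1/((9/2 + (1/2)*88) + 1/(11 + 302)) = 1/((9/2 + 44) + 1/313) = 1/(97/2 + 1/313) = 1/(30363/626) = 626/30363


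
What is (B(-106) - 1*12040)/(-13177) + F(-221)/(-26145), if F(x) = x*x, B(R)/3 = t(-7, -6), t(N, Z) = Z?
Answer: -328321447/344512665 ≈ -0.95300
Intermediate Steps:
B(R) = -18 (B(R) = 3*(-6) = -18)
F(x) = x**2
(B(-106) - 1*12040)/(-13177) + F(-221)/(-26145) = (-18 - 1*12040)/(-13177) + (-221)**2/(-26145) = (-18 - 12040)*(-1/13177) + 48841*(-1/26145) = -12058*(-1/13177) - 48841/26145 = 12058/13177 - 48841/26145 = -328321447/344512665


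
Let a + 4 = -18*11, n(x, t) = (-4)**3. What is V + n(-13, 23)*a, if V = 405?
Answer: 13333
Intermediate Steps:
n(x, t) = -64
a = -202 (a = -4 - 18*11 = -4 - 198 = -202)
V + n(-13, 23)*a = 405 - 64*(-202) = 405 + 12928 = 13333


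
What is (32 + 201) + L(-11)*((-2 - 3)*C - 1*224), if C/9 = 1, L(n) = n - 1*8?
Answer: 5344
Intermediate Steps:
L(n) = -8 + n (L(n) = n - 8 = -8 + n)
C = 9 (C = 9*1 = 9)
(32 + 201) + L(-11)*((-2 - 3)*C - 1*224) = (32 + 201) + (-8 - 11)*((-2 - 3)*9 - 1*224) = 233 - 19*(-5*9 - 224) = 233 - 19*(-45 - 224) = 233 - 19*(-269) = 233 + 5111 = 5344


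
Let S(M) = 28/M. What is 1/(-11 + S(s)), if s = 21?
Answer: -3/29 ≈ -0.10345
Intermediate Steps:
1/(-11 + S(s)) = 1/(-11 + 28/21) = 1/(-11 + 28*(1/21)) = 1/(-11 + 4/3) = 1/(-29/3) = -3/29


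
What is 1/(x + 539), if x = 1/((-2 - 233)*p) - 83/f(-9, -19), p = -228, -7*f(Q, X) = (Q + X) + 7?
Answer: 53580/27397241 ≈ 0.0019557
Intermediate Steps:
f(Q, X) = -1 - Q/7 - X/7 (f(Q, X) = -((Q + X) + 7)/7 = -(7 + Q + X)/7 = -1 - Q/7 - X/7)
x = -1482379/53580 (x = 1/(-2 - 233*(-228)) - 83/(-1 - ⅐*(-9) - ⅐*(-19)) = -1/228/(-235) - 83/(-1 + 9/7 + 19/7) = -1/235*(-1/228) - 83/3 = 1/53580 - 83*⅓ = 1/53580 - 83/3 = -1482379/53580 ≈ -27.667)
1/(x + 539) = 1/(-1482379/53580 + 539) = 1/(27397241/53580) = 53580/27397241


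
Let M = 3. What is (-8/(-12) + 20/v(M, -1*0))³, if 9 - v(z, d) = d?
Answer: 17576/729 ≈ 24.110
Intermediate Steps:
v(z, d) = 9 - d
(-8/(-12) + 20/v(M, -1*0))³ = (-8/(-12) + 20/(9 - (-1)*0))³ = (-8*(-1/12) + 20/(9 - 1*0))³ = (⅔ + 20/(9 + 0))³ = (⅔ + 20/9)³ = (26/9)³ = 17576/729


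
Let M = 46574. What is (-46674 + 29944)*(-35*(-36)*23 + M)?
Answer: -1264018420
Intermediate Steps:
(-46674 + 29944)*(-35*(-36)*23 + M) = (-46674 + 29944)*(-35*(-36)*23 + 46574) = -16730*(1260*23 + 46574) = -16730*(28980 + 46574) = -16730*75554 = -1264018420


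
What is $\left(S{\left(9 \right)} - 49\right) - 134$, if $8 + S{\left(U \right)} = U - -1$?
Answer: $-181$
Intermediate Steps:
$S{\left(U \right)} = -7 + U$ ($S{\left(U \right)} = -8 + \left(U - -1\right) = -8 + \left(U + 1\right) = -8 + \left(1 + U\right) = -7 + U$)
$\left(S{\left(9 \right)} - 49\right) - 134 = \left(\left(-7 + 9\right) - 49\right) - 134 = \left(2 - 49\right) - 134 = -47 - 134 = -181$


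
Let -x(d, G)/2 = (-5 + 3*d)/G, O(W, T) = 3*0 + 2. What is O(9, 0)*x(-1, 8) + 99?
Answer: 103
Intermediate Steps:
O(W, T) = 2 (O(W, T) = 0 + 2 = 2)
x(d, G) = -2*(-5 + 3*d)/G
O(9, 0)*x(-1, 8) + 99 = 2*(2*(5 - 3*(-1))/8) + 99 = 2*(2*(⅛)*(5 + 3)) + 99 = 2*(2*(⅛)*8) + 99 = 2*2 + 99 = 4 + 99 = 103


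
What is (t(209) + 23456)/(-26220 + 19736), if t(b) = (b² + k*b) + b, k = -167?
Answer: -32443/6484 ≈ -5.0035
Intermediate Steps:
t(b) = b² - 166*b (t(b) = (b² - 167*b) + b = b² - 166*b)
(t(209) + 23456)/(-26220 + 19736) = (209*(-166 + 209) + 23456)/(-26220 + 19736) = (209*43 + 23456)/(-6484) = (8987 + 23456)*(-1/6484) = 32443*(-1/6484) = -32443/6484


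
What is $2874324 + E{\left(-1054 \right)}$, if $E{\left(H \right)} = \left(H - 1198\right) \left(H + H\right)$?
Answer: $7621540$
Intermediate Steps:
$E{\left(H \right)} = 2 H \left(-1198 + H\right)$ ($E{\left(H \right)} = \left(-1198 + H\right) 2 H = 2 H \left(-1198 + H\right)$)
$2874324 + E{\left(-1054 \right)} = 2874324 + 2 \left(-1054\right) \left(-1198 - 1054\right) = 2874324 + 2 \left(-1054\right) \left(-2252\right) = 2874324 + 4747216 = 7621540$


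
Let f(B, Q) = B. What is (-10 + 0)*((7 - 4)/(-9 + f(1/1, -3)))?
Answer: 15/4 ≈ 3.7500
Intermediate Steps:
(-10 + 0)*((7 - 4)/(-9 + f(1/1, -3))) = (-10 + 0)*((7 - 4)/(-9 + 1/1)) = -30/(-9 + 1) = -30/(-8) = -30*(-1)/8 = -10*(-3/8) = 15/4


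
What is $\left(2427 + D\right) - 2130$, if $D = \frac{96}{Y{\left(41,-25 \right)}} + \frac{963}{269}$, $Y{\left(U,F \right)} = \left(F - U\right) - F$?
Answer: $\frac{3289272}{11029} \approx 298.24$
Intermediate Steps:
$Y{\left(U,F \right)} = - U$
$D = \frac{13659}{11029}$ ($D = \frac{96}{\left(-1\right) 41} + \frac{963}{269} = \frac{96}{-41} + 963 \cdot \frac{1}{269} = 96 \left(- \frac{1}{41}\right) + \frac{963}{269} = - \frac{96}{41} + \frac{963}{269} = \frac{13659}{11029} \approx 1.2385$)
$\left(2427 + D\right) - 2130 = \left(2427 + \frac{13659}{11029}\right) - 2130 = \frac{26781042}{11029} - 2130 = \frac{3289272}{11029}$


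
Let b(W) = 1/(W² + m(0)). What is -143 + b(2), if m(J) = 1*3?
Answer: -1000/7 ≈ -142.86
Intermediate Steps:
m(J) = 3
b(W) = 1/(3 + W²) (b(W) = 1/(W² + 3) = 1/(3 + W²))
-143 + b(2) = -143 + 1/(3 + 2²) = -143 + 1/(3 + 4) = -143 + 1/7 = -143 + ⅐ = -1000/7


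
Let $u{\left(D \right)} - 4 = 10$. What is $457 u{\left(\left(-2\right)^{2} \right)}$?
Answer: $6398$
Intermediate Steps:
$u{\left(D \right)} = 14$ ($u{\left(D \right)} = 4 + 10 = 14$)
$457 u{\left(\left(-2\right)^{2} \right)} = 457 \cdot 14 = 6398$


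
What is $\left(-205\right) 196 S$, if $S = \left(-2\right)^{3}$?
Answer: $321440$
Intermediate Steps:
$S = -8$
$\left(-205\right) 196 S = \left(-205\right) 196 \left(-8\right) = \left(-40180\right) \left(-8\right) = 321440$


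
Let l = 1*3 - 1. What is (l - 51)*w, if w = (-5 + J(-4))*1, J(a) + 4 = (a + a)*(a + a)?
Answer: -2695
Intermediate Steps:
J(a) = -4 + 4*a**2 (J(a) = -4 + (a + a)*(a + a) = -4 + (2*a)*(2*a) = -4 + 4*a**2)
w = 55 (w = (-5 + (-4 + 4*(-4)**2))*1 = (-5 + (-4 + 4*16))*1 = (-5 + (-4 + 64))*1 = (-5 + 60)*1 = 55*1 = 55)
l = 2 (l = 3 - 1 = 2)
(l - 51)*w = (2 - 51)*55 = -49*55 = -2695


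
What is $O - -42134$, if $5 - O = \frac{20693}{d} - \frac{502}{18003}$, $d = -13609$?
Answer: $\frac{10324553494750}{245002827} \approx 42141.0$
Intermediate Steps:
$O = \frac{1604381932}{245002827}$ ($O = 5 - \left(\frac{20693}{-13609} - \frac{502}{18003}\right) = 5 - \left(20693 \left(- \frac{1}{13609}\right) - \frac{502}{18003}\right) = 5 - \left(- \frac{20693}{13609} - \frac{502}{18003}\right) = 5 - - \frac{379367797}{245002827} = 5 + \frac{379367797}{245002827} = \frac{1604381932}{245002827} \approx 6.5484$)
$O - -42134 = \frac{1604381932}{245002827} - -42134 = \frac{1604381932}{245002827} + 42134 = \frac{10324553494750}{245002827}$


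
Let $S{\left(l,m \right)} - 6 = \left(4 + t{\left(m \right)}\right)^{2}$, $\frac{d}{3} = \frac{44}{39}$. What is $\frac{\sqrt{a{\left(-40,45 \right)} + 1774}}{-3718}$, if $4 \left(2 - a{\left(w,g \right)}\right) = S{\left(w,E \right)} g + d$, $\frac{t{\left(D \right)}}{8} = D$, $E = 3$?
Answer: $- \frac{i \sqrt{4807946}}{96668} \approx - 0.022683 i$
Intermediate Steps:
$t{\left(D \right)} = 8 D$
$d = \frac{44}{13}$ ($d = 3 \cdot \frac{44}{39} = \frac{44}{13} \approx 3.3846$)
$S{\left(l,m \right)} = 6 + \left(4 + 8 m\right)^{2}$
$a{\left(w,g \right)} = \frac{15}{13} - \frac{395 g}{2}$ ($a{\left(w,g \right)} = 2 - \frac{\left(22 + 64 \cdot 3 + 64 \cdot 3^{2}\right) g + \frac{44}{13}}{4} = 2 - \frac{\left(22 + 192 + 64 \cdot 9\right) g + \frac{44}{13}}{4} = 2 - \frac{\left(22 + 192 + 576\right) g + \frac{44}{13}}{4} = 2 - \frac{790 g + \frac{44}{13}}{4} = 2 - \frac{\frac{44}{13} + 790 g}{4} = 2 - \left(\frac{11}{13} + \frac{395 g}{2}\right) = \frac{15}{13} - \frac{395 g}{2}$)
$\frac{\sqrt{a{\left(-40,45 \right)} + 1774}}{-3718} = \frac{\sqrt{\left(\frac{15}{13} - \frac{17775}{2}\right) + 1774}}{-3718} = \sqrt{\left(\frac{15}{13} - \frac{17775}{2}\right) + 1774} \left(- \frac{1}{3718}\right) = \sqrt{- \frac{231045}{26} + 1774} \left(- \frac{1}{3718}\right) = \sqrt{- \frac{184921}{26}} \left(- \frac{1}{3718}\right) = \frac{i \sqrt{4807946}}{26} \left(- \frac{1}{3718}\right) = - \frac{i \sqrt{4807946}}{96668}$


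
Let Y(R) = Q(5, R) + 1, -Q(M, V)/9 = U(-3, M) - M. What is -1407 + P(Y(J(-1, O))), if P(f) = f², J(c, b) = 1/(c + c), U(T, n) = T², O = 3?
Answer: -182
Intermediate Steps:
Q(M, V) = -81 + 9*M (Q(M, V) = -9*((-3)² - M) = -9*(9 - M) = -81 + 9*M)
J(c, b) = 1/(2*c)
Y(R) = -35 (Y(R) = (-81 + 9*5) + 1 = (-81 + 45) + 1 = -36 + 1 = -35)
-1407 + P(Y(J(-1, O))) = -1407 + (-35)² = -1407 + 1225 = -182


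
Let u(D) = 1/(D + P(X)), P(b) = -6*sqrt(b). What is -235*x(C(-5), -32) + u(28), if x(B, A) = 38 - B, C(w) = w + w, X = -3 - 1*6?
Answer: -3124553/277 + 9*I/554 ≈ -11280.0 + 0.016245*I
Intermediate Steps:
X = -9 (X = -3 - 6 = -9)
C(w) = 2*w
u(D) = 1/(D - 18*I)
-235*x(C(-5), -32) + u(28) = -235*(38 - 2*(-5)) + 1/(28 - 18*I) = -235*(38 - 1*(-10)) + (28 + 18*I)/1108 = -235*(38 + 10) + (28 + 18*I)/1108 = -235*48 + (28 + 18*I)/1108 = -11280 + (28 + 18*I)/1108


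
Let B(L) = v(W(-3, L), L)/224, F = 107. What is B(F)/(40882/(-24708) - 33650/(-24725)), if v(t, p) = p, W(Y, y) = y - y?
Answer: -653668671/401818480 ≈ -1.6268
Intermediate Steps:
W(Y, y) = 0
B(L) = L/224
B(F)/(40882/(-24708) - 33650/(-24725)) = ((1/224)*107)/(40882/(-24708) - 33650/(-24725)) = 107/(224*(40882*(-1/24708) - 33650*(-1/24725))) = 107/(224*(-20441/12354 + 1346/989)) = 107/(224*(-3587665/12218106)) = (107/224)*(-12218106/3587665) = -653668671/401818480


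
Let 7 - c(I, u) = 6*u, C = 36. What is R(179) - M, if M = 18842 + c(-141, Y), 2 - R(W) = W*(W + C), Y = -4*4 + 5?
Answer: -57398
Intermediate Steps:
Y = -11 (Y = -16 + 5 = -11)
c(I, u) = 7 - 6*u
R(W) = 2 - W*(36 + W) (R(W) = 2 - W*(W + 36) = 2 - W*(36 + W))
M = 18915 (M = 18842 + (7 - 6*(-11)) = 18842 + (7 + 66) = 18842 + 73 = 18915)
R(179) - M = (2 - 1*179² - 36*179) - 1*18915 = (2 - 1*32041 - 6444) - 18915 = (2 - 32041 - 6444) - 18915 = -38483 - 18915 = -57398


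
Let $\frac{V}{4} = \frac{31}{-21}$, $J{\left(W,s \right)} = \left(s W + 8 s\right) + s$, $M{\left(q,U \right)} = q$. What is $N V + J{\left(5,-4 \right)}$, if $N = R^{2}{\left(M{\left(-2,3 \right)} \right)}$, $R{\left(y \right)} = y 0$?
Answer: $-56$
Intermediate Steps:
$R{\left(y \right)} = 0$
$J{\left(W,s \right)} = 9 s + W s$ ($J{\left(W,s \right)} = \left(W s + 8 s\right) + s = \left(8 s + W s\right) + s = 9 s + W s$)
$V = - \frac{124}{21}$ ($V = 4 \frac{31}{-21} = 4 \cdot 31 \left(- \frac{1}{21}\right) = 4 \left(- \frac{31}{21}\right) = - \frac{124}{21} \approx -5.9048$)
$N = 0$ ($N = 0^{2} = 0$)
$N V + J{\left(5,-4 \right)} = 0 \left(- \frac{124}{21}\right) - 4 \left(9 + 5\right) = 0 - 56 = -56$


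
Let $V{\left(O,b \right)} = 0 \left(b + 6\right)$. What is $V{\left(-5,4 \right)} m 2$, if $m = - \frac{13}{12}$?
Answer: $0$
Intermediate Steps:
$V{\left(O,b \right)} = 0$ ($V{\left(O,b \right)} = 0 \left(6 + b\right) = 0$)
$m = - \frac{13}{12}$ ($m = \left(-13\right) \frac{1}{12} = - \frac{13}{12} \approx -1.0833$)
$V{\left(-5,4 \right)} m 2 = 0 \left(- \frac{13}{12}\right) 2 = 0 \cdot 2 = 0$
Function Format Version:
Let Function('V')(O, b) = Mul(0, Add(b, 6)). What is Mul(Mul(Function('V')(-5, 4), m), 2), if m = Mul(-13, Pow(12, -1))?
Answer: 0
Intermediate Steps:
Function('V')(O, b) = 0 (Function('V')(O, b) = Mul(0, Add(6, b)) = 0)
m = Rational(-13, 12) (m = Mul(-13, Rational(1, 12)) = Rational(-13, 12) ≈ -1.0833)
Mul(Mul(Function('V')(-5, 4), m), 2) = Mul(Mul(0, Rational(-13, 12)), 2) = Mul(0, 2) = 0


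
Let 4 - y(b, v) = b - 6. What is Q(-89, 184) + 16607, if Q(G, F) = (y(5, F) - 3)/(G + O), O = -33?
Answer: 1013026/61 ≈ 16607.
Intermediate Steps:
y(b, v) = 10 - b (y(b, v) = 4 - (b - 6) = 4 - (-6 + b) = 4 + (6 - b) = 10 - b)
Q(G, F) = 2/(-33 + G) (Q(G, F) = ((10 - 1*5) - 3)/(G - 33) = ((10 - 5) - 3)/(-33 + G) = (5 - 3)/(-33 + G) = 2/(-33 + G))
Q(-89, 184) + 16607 = 2/(-33 - 89) + 16607 = 2/(-122) + 16607 = 2*(-1/122) + 16607 = -1/61 + 16607 = 1013026/61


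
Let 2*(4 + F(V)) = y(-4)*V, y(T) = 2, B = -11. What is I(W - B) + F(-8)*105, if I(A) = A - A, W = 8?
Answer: -1260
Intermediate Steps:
F(V) = -4 + V (F(V) = -4 + (2*V)/2 = -4 + V)
I(A) = 0
I(W - B) + F(-8)*105 = 0 + (-4 - 8)*105 = 0 - 12*105 = 0 - 1260 = -1260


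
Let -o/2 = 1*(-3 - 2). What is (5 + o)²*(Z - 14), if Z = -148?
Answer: -36450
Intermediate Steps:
o = 10 (o = -2*(-3 - 2) = -2*(-5) = 10)
(5 + o)²*(Z - 14) = (5 + 10)²*(-148 - 14) = 15²*(-162) = 225*(-162) = -36450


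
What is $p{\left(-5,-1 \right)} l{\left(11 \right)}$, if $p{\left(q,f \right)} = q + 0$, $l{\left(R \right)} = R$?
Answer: $-55$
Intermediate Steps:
$p{\left(q,f \right)} = q$
$p{\left(-5,-1 \right)} l{\left(11 \right)} = \left(-5\right) 11 = -55$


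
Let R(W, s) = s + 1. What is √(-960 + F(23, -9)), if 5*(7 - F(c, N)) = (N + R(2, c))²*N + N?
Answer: I*√13655/5 ≈ 23.371*I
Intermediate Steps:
R(W, s) = 1 + s
F(c, N) = 7 - N/5 - N*(1 + N + c)²/5 (F(c, N) = 7 - ((N + (1 + c))²*N + N)/5 = 7 - ((1 + N + c)²*N + N)/5 = 7 - (N*(1 + N + c)² + N)/5 = 7 - (N + N*(1 + N + c)²)/5 = 7 + (-N/5 - N*(1 + N + c)²/5) = 7 - N/5 - N*(1 + N + c)²/5)
√(-960 + F(23, -9)) = √(-960 + (7 - ⅕*(-9) - ⅕*(-9)*(1 - 9 + 23)²)) = √(-960 + (7 + 9/5 - ⅕*(-9)*15²)) = √(-960 + (7 + 9/5 - ⅕*(-9)*225)) = √(-960 + (7 + 9/5 + 405)) = √(-960 + 2069/5) = √(-2731/5) = I*√13655/5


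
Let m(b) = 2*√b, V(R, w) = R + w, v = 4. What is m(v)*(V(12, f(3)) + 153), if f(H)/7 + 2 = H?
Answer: 688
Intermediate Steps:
f(H) = -14 + 7*H
m(v)*(V(12, f(3)) + 153) = (2*√4)*((12 + (-14 + 7*3)) + 153) = (2*2)*((12 + (-14 + 21)) + 153) = 4*((12 + 7) + 153) = 4*(19 + 153) = 4*172 = 688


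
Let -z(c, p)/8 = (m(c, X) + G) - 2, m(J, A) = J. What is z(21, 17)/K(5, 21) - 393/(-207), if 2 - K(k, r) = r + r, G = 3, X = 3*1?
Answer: 2173/345 ≈ 6.2986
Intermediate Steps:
X = 3
K(k, r) = 2 - 2*r (K(k, r) = 2 - (r + r) = 2 - 2*r)
z(c, p) = -8 - 8*c (z(c, p) = -8*((c + 3) - 2) = -8*((3 + c) - 2) = -8*(1 + c) = -8 - 8*c)
z(21, 17)/K(5, 21) - 393/(-207) = (-8 - 8*21)/(2 - 2*21) - 393/(-207) = (-8 - 168)/(2 - 42) - 393*(-1/207) = -176/(-40) + 131/69 = -176*(-1/40) + 131/69 = 22/5 + 131/69 = 2173/345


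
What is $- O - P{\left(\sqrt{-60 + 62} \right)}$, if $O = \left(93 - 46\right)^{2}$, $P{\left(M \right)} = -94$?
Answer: $-2115$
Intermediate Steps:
$O = 2209$ ($O = 47^{2} = 2209$)
$- O - P{\left(\sqrt{-60 + 62} \right)} = \left(-1\right) 2209 - -94 = -2209 + 94 = -2115$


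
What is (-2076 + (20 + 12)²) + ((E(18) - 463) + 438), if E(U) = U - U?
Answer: -1077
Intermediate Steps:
E(U) = 0
(-2076 + (20 + 12)²) + ((E(18) - 463) + 438) = (-2076 + (20 + 12)²) + ((0 - 463) + 438) = (-2076 + 32²) + (-463 + 438) = (-2076 + 1024) - 25 = -1052 - 25 = -1077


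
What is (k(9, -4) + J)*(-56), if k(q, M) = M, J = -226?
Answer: 12880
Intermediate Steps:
(k(9, -4) + J)*(-56) = (-4 - 226)*(-56) = -230*(-56) = 12880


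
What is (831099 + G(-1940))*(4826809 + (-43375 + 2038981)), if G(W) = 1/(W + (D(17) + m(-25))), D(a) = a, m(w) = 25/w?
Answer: 10909276787757125/1924 ≈ 5.6701e+12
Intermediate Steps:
G(W) = 1/(16 + W) (G(W) = 1/(W + (17 + 25/(-25))) = 1/(W + (17 + 25*(-1/25))) = 1/(W + (17 - 1)) = 1/(W + 16) = 1/(16 + W))
(831099 + G(-1940))*(4826809 + (-43375 + 2038981)) = (831099 + 1/(16 - 1940))*(4826809 + (-43375 + 2038981)) = (831099 + 1/(-1924))*(4826809 + 1995606) = (831099 - 1/1924)*6822415 = (1599034475/1924)*6822415 = 10909276787757125/1924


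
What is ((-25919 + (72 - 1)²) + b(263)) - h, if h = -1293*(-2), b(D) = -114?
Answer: -23578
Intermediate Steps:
h = 2586
((-25919 + (72 - 1)²) + b(263)) - h = ((-25919 + (72 - 1)²) - 114) - 1*2586 = ((-25919 + 71²) - 114) - 2586 = ((-25919 + 5041) - 114) - 2586 = (-20878 - 114) - 2586 = -20992 - 2586 = -23578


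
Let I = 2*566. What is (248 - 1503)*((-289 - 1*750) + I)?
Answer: -116715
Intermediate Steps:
I = 1132
(248 - 1503)*((-289 - 1*750) + I) = (248 - 1503)*((-289 - 1*750) + 1132) = -1255*((-289 - 750) + 1132) = -1255*(-1039 + 1132) = -1255*93 = -116715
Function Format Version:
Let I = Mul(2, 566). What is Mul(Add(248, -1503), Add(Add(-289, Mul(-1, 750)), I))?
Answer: -116715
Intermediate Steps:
I = 1132
Mul(Add(248, -1503), Add(Add(-289, Mul(-1, 750)), I)) = Mul(Add(248, -1503), Add(Add(-289, Mul(-1, 750)), 1132)) = Mul(-1255, Add(Add(-289, -750), 1132)) = Mul(-1255, Add(-1039, 1132)) = Mul(-1255, 93) = -116715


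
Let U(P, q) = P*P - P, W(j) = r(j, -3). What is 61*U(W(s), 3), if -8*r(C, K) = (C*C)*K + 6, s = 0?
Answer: 1281/16 ≈ 80.063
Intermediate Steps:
r(C, K) = -¾ - K*C²/8 (r(C, K) = -((C*C)*K + 6)/8 = -(C²*K + 6)/8 = -(K*C² + 6)/8 = -(6 + K*C²)/8 = -¾ - K*C²/8)
W(j) = -¾ + 3*j²/8 (W(j) = -¾ - ⅛*(-3)*j² = -¾ + 3*j²/8)
U(P, q) = P² - P
61*U(W(s), 3) = 61*((-¾ + (3/8)*0²)*(-1 + (-¾ + (3/8)*0²))) = 61*((-¾ + (3/8)*0)*(-1 + (-¾ + (3/8)*0))) = 61*((-¾ + 0)*(-1 + (-¾ + 0))) = 61*(-3*(-1 - ¾)/4) = 61*(-¾*(-7/4)) = 61*(21/16) = 1281/16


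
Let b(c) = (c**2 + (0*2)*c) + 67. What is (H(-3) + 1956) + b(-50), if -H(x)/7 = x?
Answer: 4544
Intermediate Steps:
H(x) = -7*x
b(c) = 67 + c**2 (b(c) = (c**2 + 0*c) + 67 = (c**2 + 0) + 67 = c**2 + 67 = 67 + c**2)
(H(-3) + 1956) + b(-50) = (-7*(-3) + 1956) + (67 + (-50)**2) = (21 + 1956) + (67 + 2500) = 1977 + 2567 = 4544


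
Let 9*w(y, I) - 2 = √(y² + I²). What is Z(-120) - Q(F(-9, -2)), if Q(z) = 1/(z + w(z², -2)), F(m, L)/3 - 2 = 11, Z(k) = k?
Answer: -29184127/243204 - 17*√8005/243204 ≈ -120.00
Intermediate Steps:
F(m, L) = 39 (F(m, L) = 6 + 3*11 = 6 + 33 = 39)
w(y, I) = 2/9 + √(I² + y²)/9 (w(y, I) = 2/9 + √(y² + I²)/9 = 2/9 + √(I² + y²)/9)
Q(z) = 1/(2/9 + z + √(4 + z⁴)/9) (Q(z) = 1/(z + (2/9 + √((-2)² + (z²)²)/9)) = 1/(z + (2/9 + √(4 + z⁴)/9)) = 1/(2/9 + z + √(4 + z⁴)/9))
Z(-120) - Q(F(-9, -2)) = -120 - 9/(2 + √(4 + 39⁴) + 9*39) = -120 - 9/(2 + √(4 + 2313441) + 351) = -120 - 9/(2 + √2313445 + 351) = -120 - 9/(2 + 17*√8005 + 351) = -120 - 9/(353 + 17*√8005)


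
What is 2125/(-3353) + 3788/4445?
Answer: 465077/2129155 ≈ 0.21843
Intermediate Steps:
2125/(-3353) + 3788/4445 = 2125*(-1/3353) + 3788*(1/4445) = -2125/3353 + 3788/4445 = 465077/2129155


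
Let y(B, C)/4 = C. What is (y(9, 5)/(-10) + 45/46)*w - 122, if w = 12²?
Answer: -6190/23 ≈ -269.13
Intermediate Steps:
y(B, C) = 4*C
w = 144
(y(9, 5)/(-10) + 45/46)*w - 122 = ((4*5)/(-10) + 45/46)*144 - 122 = (20*(-⅒) + 45*(1/46))*144 - 122 = (-2 + 45/46)*144 - 122 = -47/46*144 - 122 = -3384/23 - 122 = -6190/23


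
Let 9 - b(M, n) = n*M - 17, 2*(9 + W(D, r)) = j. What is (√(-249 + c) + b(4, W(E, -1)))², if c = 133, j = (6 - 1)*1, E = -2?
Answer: 2588 + 208*I*√29 ≈ 2588.0 + 1120.1*I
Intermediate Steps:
j = 5 (j = 5*1 = 5)
W(D, r) = -13/2 (W(D, r) = -9 + (½)*5 = -9 + 5/2 = -13/2)
b(M, n) = 26 - M*n (b(M, n) = 9 - (n*M - 17) = 9 - (M*n - 17) = 9 - (-17 + M*n) = 9 + (17 - M*n) = 26 - M*n)
(√(-249 + c) + b(4, W(E, -1)))² = (√(-249 + 133) + (26 - 1*4*(-13/2)))² = (√(-116) + (26 + 26))² = (2*I*√29 + 52)² = (52 + 2*I*√29)²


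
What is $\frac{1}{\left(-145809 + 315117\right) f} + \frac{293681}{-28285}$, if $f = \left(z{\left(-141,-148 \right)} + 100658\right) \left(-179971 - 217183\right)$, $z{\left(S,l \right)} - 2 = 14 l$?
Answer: $- \frac{1946867194733453889181}{187506643613430022560} \approx -10.383$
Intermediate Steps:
$z{\left(S,l \right)} = 2 + 14 l$
$f = -39154618552$ ($f = \left(\left(2 + 14 \left(-148\right)\right) + 100658\right) \left(-179971 - 217183\right) = \left(\left(2 - 2072\right) + 100658\right) \left(-397154\right) = \left(-2070 + 100658\right) \left(-397154\right) = 98588 \left(-397154\right) = -39154618552$)
$\frac{1}{\left(-145809 + 315117\right) f} + \frac{293681}{-28285} = \frac{1}{\left(-145809 + 315117\right) \left(-39154618552\right)} + \frac{293681}{-28285} = \frac{1}{169308} \left(- \frac{1}{39154618552}\right) + 293681 \left(- \frac{1}{28285}\right) = \frac{1}{169308} \left(- \frac{1}{39154618552}\right) - \frac{293681}{28285} = - \frac{1}{6629190157802016} - \frac{293681}{28285} = - \frac{1946867194733453889181}{187506643613430022560}$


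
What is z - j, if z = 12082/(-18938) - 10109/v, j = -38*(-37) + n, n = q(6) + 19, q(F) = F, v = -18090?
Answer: -245135574079/171294210 ≈ -1431.1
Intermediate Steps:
n = 25 (n = 6 + 19 = 25)
j = 1431 (j = -38*(-37) + 25 = 1406 + 25 = 1431)
z = -13559569/171294210 (z = 12082/(-18938) - 10109/(-18090) = 12082*(-1/18938) - 10109*(-1/18090) = -6041/9469 + 10109/18090 = -13559569/171294210 ≈ -0.079159)
z - j = -13559569/171294210 - 1*1431 = -13559569/171294210 - 1431 = -245135574079/171294210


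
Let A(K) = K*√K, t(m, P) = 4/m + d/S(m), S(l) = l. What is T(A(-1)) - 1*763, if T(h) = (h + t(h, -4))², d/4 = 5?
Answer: -1292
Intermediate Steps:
d = 20 (d = 4*5 = 20)
t(m, P) = 24/m (t(m, P) = 4/m + 20/m = 24/m)
A(K) = K^(3/2)
T(h) = (h + 24/h)²
T(A(-1)) - 1*763 = (24 + ((-1)^(3/2))²)²/((-1)^(3/2))² - 1*763 = (24 + (-I)²)²/(-I)² - 763 = -(24 - 1)² - 763 = -1*23² - 763 = -1*529 - 763 = -529 - 763 = -1292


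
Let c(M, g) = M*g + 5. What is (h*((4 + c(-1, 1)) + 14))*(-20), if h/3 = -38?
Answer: 50160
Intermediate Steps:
h = -114 (h = 3*(-38) = -114)
c(M, g) = 5 + M*g
(h*((4 + c(-1, 1)) + 14))*(-20) = -114*((4 + (5 - 1*1)) + 14)*(-20) = -114*((4 + (5 - 1)) + 14)*(-20) = -114*((4 + 4) + 14)*(-20) = -114*(8 + 14)*(-20) = -114*22*(-20) = -2508*(-20) = 50160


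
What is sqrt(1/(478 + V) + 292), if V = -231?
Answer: 5*sqrt(712595)/247 ≈ 17.088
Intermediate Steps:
sqrt(1/(478 + V) + 292) = sqrt(1/(478 - 231) + 292) = sqrt(1/247 + 292) = sqrt(72125/247) = 5*sqrt(712595)/247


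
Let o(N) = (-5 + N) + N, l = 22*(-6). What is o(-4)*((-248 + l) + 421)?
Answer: -533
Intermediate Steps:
l = -132
o(N) = -5 + 2*N
o(-4)*((-248 + l) + 421) = (-5 + 2*(-4))*((-248 - 132) + 421) = (-5 - 8)*(-380 + 421) = -13*41 = -533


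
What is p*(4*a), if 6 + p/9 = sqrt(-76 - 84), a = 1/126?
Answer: -12/7 + 8*I*sqrt(10)/7 ≈ -1.7143 + 3.614*I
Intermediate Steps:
a = 1/126 ≈ 0.0079365
p = -54 + 36*I*sqrt(10) (p = -54 + 9*sqrt(-76 - 84) = -54 + 9*sqrt(-160) = -54 + 9*(4*I*sqrt(10)) = -54 + 36*I*sqrt(10) ≈ -54.0 + 113.84*I)
p*(4*a) = (-54 + 36*I*sqrt(10))*(4*(1/126)) = (-54 + 36*I*sqrt(10))*(2/63) = -12/7 + 8*I*sqrt(10)/7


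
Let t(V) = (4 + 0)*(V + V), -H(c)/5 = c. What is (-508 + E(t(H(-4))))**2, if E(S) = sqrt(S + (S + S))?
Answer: 258544 - 4064*sqrt(30) ≈ 2.3628e+5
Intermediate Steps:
H(c) = -5*c
t(V) = 8*V (t(V) = 4*(2*V) = 8*V)
E(S) = sqrt(3)*sqrt(S) (E(S) = sqrt(S + 2*S) = sqrt(3*S) = sqrt(3)*sqrt(S))
(-508 + E(t(H(-4))))**2 = (-508 + sqrt(3)*sqrt(8*(-5*(-4))))**2 = (-508 + sqrt(3)*sqrt(8*20))**2 = (-508 + sqrt(3)*sqrt(160))**2 = (-508 + sqrt(3)*(4*sqrt(10)))**2 = (-508 + 4*sqrt(30))**2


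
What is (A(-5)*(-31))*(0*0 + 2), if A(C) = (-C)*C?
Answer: 1550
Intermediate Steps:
A(C) = -C²
(A(-5)*(-31))*(0*0 + 2) = (-1*(-5)²*(-31))*(0*0 + 2) = (-1*25*(-31))*(0 + 2) = -25*(-31)*2 = 775*2 = 1550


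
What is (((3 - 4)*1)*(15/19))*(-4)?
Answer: 60/19 ≈ 3.1579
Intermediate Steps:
(((3 - 4)*1)*(15/19))*(-4) = ((-1*1)*(15*(1/19)))*(-4) = -1*15/19*(-4) = -15/19*(-4) = 60/19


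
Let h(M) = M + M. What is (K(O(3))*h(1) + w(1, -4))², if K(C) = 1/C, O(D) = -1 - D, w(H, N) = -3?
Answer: 49/4 ≈ 12.250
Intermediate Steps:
h(M) = 2*M
(K(O(3))*h(1) + w(1, -4))² = ((2*1)/(-1 - 1*3) - 3)² = (2/(-1 - 3) - 3)² = (2/(-4) - 3)² = (-¼*2 - 3)² = (-½ - 3)² = (-7/2)² = 49/4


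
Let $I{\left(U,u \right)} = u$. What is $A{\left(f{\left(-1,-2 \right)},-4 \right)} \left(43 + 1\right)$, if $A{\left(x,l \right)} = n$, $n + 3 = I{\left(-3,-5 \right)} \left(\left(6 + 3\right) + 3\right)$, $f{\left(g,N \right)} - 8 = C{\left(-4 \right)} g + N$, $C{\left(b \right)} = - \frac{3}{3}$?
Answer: $-2772$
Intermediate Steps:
$C{\left(b \right)} = -1$ ($C{\left(b \right)} = \left(-3\right) \frac{1}{3} = -1$)
$f{\left(g,N \right)} = 8 + N - g$ ($f{\left(g,N \right)} = 8 + \left(- g + N\right) = 8 + \left(N - g\right) = 8 + N - g$)
$n = -63$ ($n = -3 - 5 \left(\left(6 + 3\right) + 3\right) = -3 - 5 \left(9 + 3\right) = -3 - 60 = -63$)
$A{\left(x,l \right)} = -63$
$A{\left(f{\left(-1,-2 \right)},-4 \right)} \left(43 + 1\right) = - 63 \left(43 + 1\right) = \left(-63\right) 44 = -2772$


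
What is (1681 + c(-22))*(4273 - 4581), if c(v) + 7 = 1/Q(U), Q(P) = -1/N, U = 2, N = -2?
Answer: -516208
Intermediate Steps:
Q(P) = ½ (Q(P) = -1/(-2) = -1*(-½) = ½)
c(v) = -5 (c(v) = -7 + 1/(½) = -7 + 2 = -5)
(1681 + c(-22))*(4273 - 4581) = (1681 - 5)*(4273 - 4581) = 1676*(-308) = -516208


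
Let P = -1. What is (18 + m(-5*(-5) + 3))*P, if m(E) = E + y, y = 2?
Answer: -48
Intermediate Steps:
m(E) = 2 + E (m(E) = E + 2 = 2 + E)
(18 + m(-5*(-5) + 3))*P = (18 + (2 + (-5*(-5) + 3)))*(-1) = (18 + (2 + (25 + 3)))*(-1) = (18 + (2 + 28))*(-1) = (18 + 30)*(-1) = 48*(-1) = -48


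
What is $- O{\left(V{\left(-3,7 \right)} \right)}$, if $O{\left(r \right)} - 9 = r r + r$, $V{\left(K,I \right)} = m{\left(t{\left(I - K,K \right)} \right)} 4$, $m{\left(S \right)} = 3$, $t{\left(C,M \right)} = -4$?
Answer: $-165$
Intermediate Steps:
$V{\left(K,I \right)} = 12$ ($V{\left(K,I \right)} = 3 \cdot 4 = 12$)
$O{\left(r \right)} = 9 + r + r^{2}$ ($O{\left(r \right)} = 9 + \left(r r + r\right) = 9 + \left(r^{2} + r\right) = 9 + \left(r + r^{2}\right) = 9 + r + r^{2}$)
$- O{\left(V{\left(-3,7 \right)} \right)} = - (9 + 12 + 12^{2}) = - (9 + 12 + 144) = \left(-1\right) 165 = -165$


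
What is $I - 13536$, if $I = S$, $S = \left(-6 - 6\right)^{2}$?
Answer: $-13392$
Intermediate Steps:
$S = 144$ ($S = \left(-12\right)^{2} = 144$)
$I = 144$
$I - 13536 = 144 - 13536 = -13392$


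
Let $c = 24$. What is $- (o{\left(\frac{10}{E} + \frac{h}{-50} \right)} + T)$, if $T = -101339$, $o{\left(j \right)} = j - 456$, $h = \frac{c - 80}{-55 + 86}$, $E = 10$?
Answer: $\frac{78890322}{775} \approx 1.0179 \cdot 10^{5}$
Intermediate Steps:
$h = - \frac{56}{31}$ ($h = \frac{24 - 80}{-55 + 86} = - \frac{56}{31} \approx -1.8065$)
$o{\left(j \right)} = -456 + j$
$- (o{\left(\frac{10}{E} + \frac{h}{-50} \right)} + T) = - (\left(-456 + \left(\frac{10}{10} - \frac{56}{31 \left(-50\right)}\right)\right) - 101339) = - (\left(-456 + \left(10 \cdot \frac{1}{10} - - \frac{28}{775}\right)\right) - 101339) = - (\left(-456 + \left(1 + \frac{28}{775}\right)\right) - 101339) = - (\left(-456 + \frac{803}{775}\right) - 101339) = - (- \frac{352597}{775} - 101339) = \left(-1\right) \left(- \frac{78890322}{775}\right) = \frac{78890322}{775}$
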